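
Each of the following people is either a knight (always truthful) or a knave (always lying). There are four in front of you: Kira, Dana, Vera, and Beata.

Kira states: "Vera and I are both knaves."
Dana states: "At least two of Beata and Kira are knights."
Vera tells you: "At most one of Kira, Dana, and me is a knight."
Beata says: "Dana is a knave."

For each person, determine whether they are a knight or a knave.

Consider Kira. Suppose Kira is a knight.
Then Kira's own statement would have to be true, but it can't be — contradiction.
So Kira is a knave.
With that fixed, Dana's statement is false, so Dana is a knave.
With that fixed, Vera's statement is true, so Vera is a knight.
With that fixed, Beata's statement is true, so Beata is a knight.

Kira: knave, Dana: knave, Vera: knight, Beata: knight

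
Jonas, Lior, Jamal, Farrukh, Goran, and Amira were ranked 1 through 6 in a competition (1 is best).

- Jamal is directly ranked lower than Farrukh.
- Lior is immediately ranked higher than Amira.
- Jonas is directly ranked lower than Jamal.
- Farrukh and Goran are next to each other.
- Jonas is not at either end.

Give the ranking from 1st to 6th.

From clue 1: Jamal is in {2,3,4,5,6}.
From clues 1–2: Lior is in {1,2,3,4,5}.
From clues 1–3: Jonas is in {3,4,5,6}.
From clues 1–4: Jonas is in {4,6}.
From clues 1–5: Goran → rank 1, Farrukh → rank 2, Jamal → rank 3, Jonas → rank 4, Lior → rank 5, Amira → rank 6.

Goran, Farrukh, Jamal, Jonas, Lior, Amira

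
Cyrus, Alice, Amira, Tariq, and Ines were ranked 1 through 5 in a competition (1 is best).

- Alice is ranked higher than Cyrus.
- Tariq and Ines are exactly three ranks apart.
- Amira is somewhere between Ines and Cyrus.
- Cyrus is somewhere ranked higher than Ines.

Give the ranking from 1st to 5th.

Alice, Tariq, Cyrus, Amira, Ines

From clue 1: Cyrus is in {2,3,4,5}.
From clues 1–2: Cyrus is in {3,4,5}.
From clues 1–4: Alice → rank 1, Tariq → rank 2, Cyrus → rank 3, Amira → rank 4, Ines → rank 5.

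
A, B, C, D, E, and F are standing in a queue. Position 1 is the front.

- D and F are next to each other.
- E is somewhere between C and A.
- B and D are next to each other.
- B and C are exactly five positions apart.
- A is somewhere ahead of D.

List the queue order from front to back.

C, E, A, F, D, B

From clues 1–2: E is in {2,3,4,5}.
From clues 1–3: E is in {2,5}.
From clues 1–4: A is in {3,4}.
From clues 1–5: C → position 1, E → position 2, A → position 3, F → position 4, D → position 5, B → position 6.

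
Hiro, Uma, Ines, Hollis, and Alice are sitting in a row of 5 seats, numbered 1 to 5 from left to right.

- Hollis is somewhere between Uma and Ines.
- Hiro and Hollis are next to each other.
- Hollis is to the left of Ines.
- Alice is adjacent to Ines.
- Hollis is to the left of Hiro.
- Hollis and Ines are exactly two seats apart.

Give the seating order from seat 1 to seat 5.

From clue 1: Hollis is in {2,3,4}.
From clues 1–2: Hiro is in {2,3,4}.
From clues 1–3: Uma is in {1,2}.
From clues 1–4: Uma → seat 1.
From clues 1–5: Hollis → seat 2, Hiro → seat 3.
From clues 1–6: Ines → seat 4, Alice → seat 5.

Uma, Hollis, Hiro, Ines, Alice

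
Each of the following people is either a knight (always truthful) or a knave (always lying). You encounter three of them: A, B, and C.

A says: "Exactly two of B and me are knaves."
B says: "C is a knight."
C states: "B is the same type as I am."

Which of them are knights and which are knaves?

Consider A. Suppose A is a knight.
Then A's own statement would have to be true, but it can't be — contradiction.
So A is a knave.
Consider B. Suppose B is a knave.
Then A's statement comes out true, contradicting A being a knave.
So B is a knight.
Consider C. Suppose C is a knave.
Then B's statement comes out false, contradicting B being a knight.
So C is a knight.

A: knave, B: knight, C: knight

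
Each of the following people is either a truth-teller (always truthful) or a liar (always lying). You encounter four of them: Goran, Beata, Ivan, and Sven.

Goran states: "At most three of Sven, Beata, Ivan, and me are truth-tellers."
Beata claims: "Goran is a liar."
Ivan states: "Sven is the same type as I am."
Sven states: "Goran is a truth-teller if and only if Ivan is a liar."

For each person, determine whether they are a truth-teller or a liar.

Consider Goran. Suppose Goran is a liar.
Then Goran's own statement would have to be false, but it can't be — contradiction.
So Goran is a truth-teller.
With that fixed, Beata's statement is false, so Beata is a liar.
Consider Ivan. Suppose Ivan is a truth-teller.
Then no assignment of the remaining roles makes every statement match its speaker's type — contradiction.
So Ivan is a liar.
With that fixed, Sven's statement is true, so Sven is a truth-teller.

Goran: truth-teller, Beata: liar, Ivan: liar, Sven: truth-teller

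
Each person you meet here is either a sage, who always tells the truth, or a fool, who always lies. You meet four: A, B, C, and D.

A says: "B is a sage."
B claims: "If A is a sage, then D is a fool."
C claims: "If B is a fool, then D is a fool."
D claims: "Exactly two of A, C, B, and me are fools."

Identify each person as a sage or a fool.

Consider A. Suppose A is a fool.
Then no assignment of the remaining roles makes every statement match its speaker's type — contradiction.
So A is a sage.
Consider B. Suppose B is a fool.
Then A's statement comes out false, contradicting A being a sage.
So B is a sage.
With that fixed, C's statement is true, so C is a sage.
With that fixed, D's statement is false, so D is a fool.

A: sage, B: sage, C: sage, D: fool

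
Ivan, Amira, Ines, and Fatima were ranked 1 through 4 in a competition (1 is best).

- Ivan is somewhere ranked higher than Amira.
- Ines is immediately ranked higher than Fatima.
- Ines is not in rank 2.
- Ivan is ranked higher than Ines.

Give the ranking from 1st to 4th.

Ivan, Amira, Ines, Fatima

From clue 1: Ivan is in {1,2,3}.
From clues 1–2: Ivan is in {1,3}.
From clues 1–4: Ivan → rank 1, Amira → rank 2, Ines → rank 3, Fatima → rank 4.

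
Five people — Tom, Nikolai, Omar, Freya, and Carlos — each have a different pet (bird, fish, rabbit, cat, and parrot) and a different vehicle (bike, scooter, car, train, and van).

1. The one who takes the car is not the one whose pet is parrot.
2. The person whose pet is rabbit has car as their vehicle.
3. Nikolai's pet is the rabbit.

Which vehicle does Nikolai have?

car

With clues 1–3, bike, scooter, train, and van are impossible for Nikolai's vehicle.
That leaves car.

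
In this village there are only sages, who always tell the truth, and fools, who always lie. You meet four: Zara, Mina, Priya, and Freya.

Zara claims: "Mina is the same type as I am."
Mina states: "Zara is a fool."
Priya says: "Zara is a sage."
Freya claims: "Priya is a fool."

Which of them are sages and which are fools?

Consider Zara. Suppose Zara is a sage.
Then no assignment of the remaining roles makes every statement match its speaker's type — contradiction.
So Zara is a fool.
With that fixed, Mina's statement is true, so Mina is a sage.
With that fixed, Priya's statement is false, so Priya is a fool.
With that fixed, Freya's statement is true, so Freya is a sage.

Zara: fool, Mina: sage, Priya: fool, Freya: sage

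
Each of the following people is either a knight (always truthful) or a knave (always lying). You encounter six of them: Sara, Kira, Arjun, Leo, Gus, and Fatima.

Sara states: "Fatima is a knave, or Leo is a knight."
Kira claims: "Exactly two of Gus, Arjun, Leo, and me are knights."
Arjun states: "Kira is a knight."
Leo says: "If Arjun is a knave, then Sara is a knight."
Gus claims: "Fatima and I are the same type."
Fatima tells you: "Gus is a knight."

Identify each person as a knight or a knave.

Sara: knave, Kira: knave, Arjun: knave, Leo: knave, Gus: knight, Fatima: knight

Consider Sara. Suppose Sara is a knight.
Then no assignment of the remaining roles makes every statement match its speaker's type — contradiction.
So Sara is a knave.
Consider Kira. Suppose Kira is a knight.
Then no assignment of the remaining roles makes every statement match its speaker's type — contradiction.
So Kira is a knave.
With that fixed, Arjun's statement is false, so Arjun is a knave.
With that fixed, Leo's statement is false, so Leo is a knave.
Consider Gus. Suppose Gus is a knave.
Then no assignment of the remaining roles makes every statement match its speaker's type — contradiction.
So Gus is a knight.
With that fixed, Fatima's statement is true, so Fatima is a knight.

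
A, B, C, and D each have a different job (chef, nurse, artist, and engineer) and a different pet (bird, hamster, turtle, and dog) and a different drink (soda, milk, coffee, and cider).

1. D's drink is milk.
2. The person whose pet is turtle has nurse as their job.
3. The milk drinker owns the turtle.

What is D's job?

nurse

With clues 1–3, artist, chef, and engineer are impossible for D's job.
That leaves nurse.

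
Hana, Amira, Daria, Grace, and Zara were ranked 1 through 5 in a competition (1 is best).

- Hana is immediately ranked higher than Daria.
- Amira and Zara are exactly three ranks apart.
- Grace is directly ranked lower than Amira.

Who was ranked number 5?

With clue 1, Hana is ruled out for rank 5.
With clues 1–2, Daria is ruled out for rank 5.
With clues 1–3, Amira and Zara are ruled out for rank 5.
So rank 5 is Grace.

Grace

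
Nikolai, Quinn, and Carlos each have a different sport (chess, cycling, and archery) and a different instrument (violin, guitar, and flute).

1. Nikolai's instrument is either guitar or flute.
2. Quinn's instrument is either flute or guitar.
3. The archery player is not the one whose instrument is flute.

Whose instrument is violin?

Carlos

Clue 1 rules out Nikolai for the one with instrument violin.
With clues 1–2, Quinn is impossible for the one with instrument violin.
That leaves Carlos.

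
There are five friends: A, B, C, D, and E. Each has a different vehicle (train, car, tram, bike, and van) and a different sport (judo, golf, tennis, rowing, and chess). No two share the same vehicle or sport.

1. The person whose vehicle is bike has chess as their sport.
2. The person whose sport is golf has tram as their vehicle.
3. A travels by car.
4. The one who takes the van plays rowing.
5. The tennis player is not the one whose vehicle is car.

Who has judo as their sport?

With clues 1–5, B, C, D, and E are impossible for the one with sport judo.
That leaves A.

A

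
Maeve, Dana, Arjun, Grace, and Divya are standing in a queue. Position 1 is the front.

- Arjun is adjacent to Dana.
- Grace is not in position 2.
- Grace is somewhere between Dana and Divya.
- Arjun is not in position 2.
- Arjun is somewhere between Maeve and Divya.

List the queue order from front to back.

From clues 1–2: Grace is in {1,3,4,5}.
From clues 1–3: Grace is in {3,4}.
From clues 1–5: Maeve → position 1, Dana → position 2, Arjun → position 3, Grace → position 4, Divya → position 5.

Maeve, Dana, Arjun, Grace, Divya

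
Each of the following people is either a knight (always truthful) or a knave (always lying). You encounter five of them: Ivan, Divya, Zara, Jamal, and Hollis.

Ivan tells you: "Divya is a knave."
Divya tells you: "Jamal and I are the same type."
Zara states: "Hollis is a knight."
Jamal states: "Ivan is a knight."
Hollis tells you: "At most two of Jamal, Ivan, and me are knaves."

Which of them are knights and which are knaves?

Ivan: knight, Divya: knave, Zara: knight, Jamal: knight, Hollis: knight

Consider Ivan. Suppose Ivan is a knave.
Then no assignment of the remaining roles makes every statement match its speaker's type — contradiction.
So Ivan is a knight.
With that fixed, Jamal's statement is true, so Jamal is a knight.
With that fixed, Hollis's statement is true, so Hollis is a knight.
With that fixed, Zara's statement is true, so Zara is a knight.
Consider Divya. Suppose Divya is a knight.
Then Ivan's statement comes out false, contradicting Ivan being a knight.
So Divya is a knave.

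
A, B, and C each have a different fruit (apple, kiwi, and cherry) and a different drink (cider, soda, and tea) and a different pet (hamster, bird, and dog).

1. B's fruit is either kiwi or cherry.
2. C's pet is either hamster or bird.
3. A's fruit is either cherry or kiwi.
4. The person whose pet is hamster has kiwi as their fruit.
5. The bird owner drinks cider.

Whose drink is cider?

C

With clues 1–5, A and B are impossible for the one with drink cider.
That leaves C.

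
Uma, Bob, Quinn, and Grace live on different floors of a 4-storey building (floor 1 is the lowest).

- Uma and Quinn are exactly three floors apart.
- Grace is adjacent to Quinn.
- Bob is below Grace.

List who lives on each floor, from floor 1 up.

From clue 1: Uma is in {1,4}.
From clues 1–3: Uma → floor 1, Bob → floor 2, Grace → floor 3, Quinn → floor 4.

Uma, Bob, Grace, Quinn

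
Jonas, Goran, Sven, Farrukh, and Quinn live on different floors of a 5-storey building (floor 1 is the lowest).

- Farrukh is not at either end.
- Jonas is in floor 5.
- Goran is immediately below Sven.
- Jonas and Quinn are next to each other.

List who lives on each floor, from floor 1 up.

Goran, Sven, Farrukh, Quinn, Jonas

From clue 1: Farrukh is in {2,3,4}.
From clues 1–2: Jonas → floor 5.
From clues 1–3: Goran is in {1,2,3}.
From clues 1–4: Goran → floor 1, Sven → floor 2, Farrukh → floor 3, Quinn → floor 4.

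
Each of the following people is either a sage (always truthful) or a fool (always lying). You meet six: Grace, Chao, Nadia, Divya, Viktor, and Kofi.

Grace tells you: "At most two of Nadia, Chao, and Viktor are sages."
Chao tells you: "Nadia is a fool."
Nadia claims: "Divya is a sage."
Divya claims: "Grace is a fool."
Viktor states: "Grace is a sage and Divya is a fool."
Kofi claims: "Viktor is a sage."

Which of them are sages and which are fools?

Grace: sage, Chao: sage, Nadia: fool, Divya: fool, Viktor: sage, Kofi: sage

Consider Grace. Suppose Grace is a fool.
Then no assignment of the remaining roles makes every statement match its speaker's type — contradiction.
So Grace is a sage.
With that fixed, Divya's statement is false, so Divya is a fool.
With that fixed, Viktor's statement is true, so Viktor is a sage.
With that fixed, Kofi's statement is true, so Kofi is a sage.
With that fixed, Nadia's statement is false, so Nadia is a fool.
With that fixed, Chao's statement is true, so Chao is a sage.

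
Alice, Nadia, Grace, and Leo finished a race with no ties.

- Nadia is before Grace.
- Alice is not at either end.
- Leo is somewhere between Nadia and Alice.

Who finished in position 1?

Nadia

With clue 1, Grace is ruled out for place 1.
With clues 1–2, Alice is ruled out for place 1.
With clues 1–3, Leo is ruled out for place 1.
So place 1 is Nadia.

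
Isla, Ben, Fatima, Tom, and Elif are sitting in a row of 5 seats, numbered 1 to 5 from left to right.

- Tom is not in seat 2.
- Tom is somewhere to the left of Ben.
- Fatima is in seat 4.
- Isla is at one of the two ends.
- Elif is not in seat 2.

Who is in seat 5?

Isla

With clues 1–2, Tom is ruled out for seat 5.
With clues 1–3, Fatima is ruled out for seat 5.
With clues 1–4, Elif is ruled out for seat 5.
With clues 1–5, Ben is ruled out for seat 5.
So seat 5 is Isla.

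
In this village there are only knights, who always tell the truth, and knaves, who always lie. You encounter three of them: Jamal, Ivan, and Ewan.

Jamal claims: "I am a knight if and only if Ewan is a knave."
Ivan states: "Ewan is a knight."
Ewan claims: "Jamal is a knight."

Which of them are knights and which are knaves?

Consider Jamal. Suppose Jamal is a knight.
Then no assignment of the remaining roles makes every statement match its speaker's type — contradiction.
So Jamal is a knave.
With that fixed, Ewan's statement is false, so Ewan is a knave.
With that fixed, Ivan's statement is false, so Ivan is a knave.

Jamal: knave, Ivan: knave, Ewan: knave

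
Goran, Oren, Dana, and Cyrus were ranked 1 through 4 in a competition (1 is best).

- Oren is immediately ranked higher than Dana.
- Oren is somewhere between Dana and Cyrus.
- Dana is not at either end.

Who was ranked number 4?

With clue 1, Oren is ruled out for rank 4.
With clues 1–2, Cyrus is ruled out for rank 4.
With clues 1–3, Dana is ruled out for rank 4.
So rank 4 is Goran.

Goran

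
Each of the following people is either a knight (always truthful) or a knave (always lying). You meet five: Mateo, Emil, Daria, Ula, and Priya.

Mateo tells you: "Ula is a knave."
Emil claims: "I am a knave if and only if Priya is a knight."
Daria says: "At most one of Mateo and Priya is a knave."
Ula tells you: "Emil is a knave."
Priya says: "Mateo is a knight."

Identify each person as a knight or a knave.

Consider Mateo. Suppose Mateo is a knight.
Then no assignment of the remaining roles makes every statement match its speaker's type — contradiction.
So Mateo is a knave.
With that fixed, Priya's statement is false, so Priya is a knave.
With that fixed, Daria's statement is false, so Daria is a knave.
Consider Emil. Suppose Emil is a knight.
Then no assignment of the remaining roles makes every statement match its speaker's type — contradiction.
So Emil is a knave.
With that fixed, Ula's statement is true, so Ula is a knight.

Mateo: knave, Emil: knave, Daria: knave, Ula: knight, Priya: knave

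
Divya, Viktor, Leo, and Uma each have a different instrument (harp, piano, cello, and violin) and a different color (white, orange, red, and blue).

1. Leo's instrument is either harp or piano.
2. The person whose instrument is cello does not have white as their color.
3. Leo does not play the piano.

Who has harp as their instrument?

Leo

With clues 1–3, Divya, Uma, and Viktor are impossible for the one with instrument harp.
That leaves Leo.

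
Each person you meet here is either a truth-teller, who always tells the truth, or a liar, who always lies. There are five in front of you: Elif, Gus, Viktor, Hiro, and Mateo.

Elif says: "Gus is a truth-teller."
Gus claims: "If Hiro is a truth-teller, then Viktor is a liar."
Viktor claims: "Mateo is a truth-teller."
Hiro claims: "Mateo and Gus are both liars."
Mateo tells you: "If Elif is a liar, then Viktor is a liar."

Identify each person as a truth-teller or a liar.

Elif: truth-teller, Gus: truth-teller, Viktor: truth-teller, Hiro: liar, Mateo: truth-teller

Consider Elif. Suppose Elif is a liar.
Then no assignment of the remaining roles makes every statement match its speaker's type — contradiction.
So Elif is a truth-teller.
With that fixed, Mateo's statement is true, so Mateo is a truth-teller.
With that fixed, Viktor's statement is true, so Viktor is a truth-teller.
With that fixed, Hiro's statement is false, so Hiro is a liar.
With that fixed, Gus's statement is true, so Gus is a truth-teller.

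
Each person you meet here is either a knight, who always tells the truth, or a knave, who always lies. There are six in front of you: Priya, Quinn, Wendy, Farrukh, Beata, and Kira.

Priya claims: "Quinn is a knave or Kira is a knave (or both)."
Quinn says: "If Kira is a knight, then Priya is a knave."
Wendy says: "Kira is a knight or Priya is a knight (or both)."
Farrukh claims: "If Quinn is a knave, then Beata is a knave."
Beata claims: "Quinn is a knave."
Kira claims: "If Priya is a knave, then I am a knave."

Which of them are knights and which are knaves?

Consider Priya. Suppose Priya is a knave.
Then whichever role Kira has, Kira's statement has the wrong truth value — contradiction.
So Priya is a knight.
With that fixed, Wendy's statement is true, so Wendy is a knight.
With that fixed, Kira's statement is true, so Kira is a knight.
With that fixed, Quinn's statement is false, so Quinn is a knave.
With that fixed, Beata's statement is true, so Beata is a knight.
With that fixed, Farrukh's statement is false, so Farrukh is a knave.

Priya: knight, Quinn: knave, Wendy: knight, Farrukh: knave, Beata: knight, Kira: knight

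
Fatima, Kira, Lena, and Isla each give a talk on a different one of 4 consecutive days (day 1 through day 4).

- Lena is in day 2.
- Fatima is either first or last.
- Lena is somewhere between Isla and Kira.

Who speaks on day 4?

Fatima

With clue 1, Lena is ruled out for day 4.
With clues 1–3, Isla and Kira are ruled out for day 4.
So day 4 is Fatima.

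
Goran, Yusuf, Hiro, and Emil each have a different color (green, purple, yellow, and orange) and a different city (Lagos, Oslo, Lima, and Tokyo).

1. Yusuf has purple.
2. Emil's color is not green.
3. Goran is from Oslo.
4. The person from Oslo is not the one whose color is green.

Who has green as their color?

Hiro

Clue 1 rules out Yusuf for the one with color green.
With clues 1–2, Emil is impossible for the one with color green.
With clues 1–4, Goran is impossible for the one with color green.
That leaves Hiro.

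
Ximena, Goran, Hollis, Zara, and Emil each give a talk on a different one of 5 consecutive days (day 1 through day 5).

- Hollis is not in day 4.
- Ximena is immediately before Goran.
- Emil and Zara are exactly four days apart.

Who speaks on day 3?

With clues 1–3, Emil, Goran, Hollis, and Zara are ruled out for day 3.
So day 3 is Ximena.

Ximena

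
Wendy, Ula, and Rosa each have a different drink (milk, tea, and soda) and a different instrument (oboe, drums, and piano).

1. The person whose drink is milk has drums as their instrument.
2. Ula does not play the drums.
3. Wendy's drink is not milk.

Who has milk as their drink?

Rosa

With clues 1–2, Ula is impossible for the one with drink milk.
With clues 1–3, Wendy is impossible for the one with drink milk.
That leaves Rosa.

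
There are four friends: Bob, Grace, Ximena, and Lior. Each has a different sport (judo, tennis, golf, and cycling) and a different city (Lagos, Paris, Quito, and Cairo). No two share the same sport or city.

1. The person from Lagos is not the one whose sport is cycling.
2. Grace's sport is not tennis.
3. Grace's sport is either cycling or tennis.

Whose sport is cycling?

Grace

With clues 1–3, Bob, Lior, and Ximena are impossible for the one with sport cycling.
That leaves Grace.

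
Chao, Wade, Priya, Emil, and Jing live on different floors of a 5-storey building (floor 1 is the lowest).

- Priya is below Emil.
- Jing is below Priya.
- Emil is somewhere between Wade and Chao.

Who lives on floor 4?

With clues 1–2, Jing is ruled out for floor 4.
With clues 1–3, Chao, Priya, and Wade are ruled out for floor 4.
So floor 4 is Emil.

Emil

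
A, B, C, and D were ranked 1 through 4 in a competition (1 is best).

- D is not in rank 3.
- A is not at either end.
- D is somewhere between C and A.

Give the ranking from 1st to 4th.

From clue 1: D is in {1,2,4}.
From clues 1–2: A is in {2,3}.
From clues 1–3: C → rank 1, D → rank 2, A → rank 3, B → rank 4.

C, D, A, B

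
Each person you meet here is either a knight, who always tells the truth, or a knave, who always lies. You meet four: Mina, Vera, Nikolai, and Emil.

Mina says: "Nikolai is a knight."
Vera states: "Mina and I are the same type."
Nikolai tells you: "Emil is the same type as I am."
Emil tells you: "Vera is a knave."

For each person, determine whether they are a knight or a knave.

Mina: knight, Vera: knave, Nikolai: knight, Emil: knight

Consider Mina. Suppose Mina is a knave.
Then whichever role Vera has, Vera's statement has the wrong truth value — contradiction.
So Mina is a knight.
Consider Vera. Suppose Vera is a knight.
Then no assignment of the remaining roles makes every statement match its speaker's type — contradiction.
So Vera is a knave.
With that fixed, Emil's statement is true, so Emil is a knight.
Consider Nikolai. Suppose Nikolai is a knave.
Then Mina's statement comes out false, contradicting Mina being a knight.
So Nikolai is a knight.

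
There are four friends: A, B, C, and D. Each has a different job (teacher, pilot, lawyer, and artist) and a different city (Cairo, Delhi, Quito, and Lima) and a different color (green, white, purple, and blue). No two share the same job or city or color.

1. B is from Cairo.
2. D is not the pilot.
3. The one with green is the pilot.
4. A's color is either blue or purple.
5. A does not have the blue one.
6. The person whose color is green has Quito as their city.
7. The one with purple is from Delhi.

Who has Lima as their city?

Clue 1 rules out B for the one with city Lima.
With clues 1–6, C is impossible for the one with city Lima.
With clues 1–7, A is impossible for the one with city Lima.
That leaves D.

D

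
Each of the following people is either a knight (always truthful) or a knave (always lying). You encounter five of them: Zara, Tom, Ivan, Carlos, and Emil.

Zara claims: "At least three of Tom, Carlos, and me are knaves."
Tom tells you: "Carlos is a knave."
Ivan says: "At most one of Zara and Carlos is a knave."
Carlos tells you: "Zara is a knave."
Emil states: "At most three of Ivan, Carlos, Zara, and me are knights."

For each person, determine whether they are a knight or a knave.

Zara: knave, Tom: knave, Ivan: knight, Carlos: knight, Emil: knight

Consider Zara. Suppose Zara is a knight.
Then Zara's own statement would have to be true, but it can't be — contradiction.
So Zara is a knave.
With that fixed, Carlos's statement is true, so Carlos is a knight.
With that fixed, Emil's statement is true, so Emil is a knight.
With that fixed, Tom's statement is false, so Tom is a knave.
With that fixed, Ivan's statement is true, so Ivan is a knight.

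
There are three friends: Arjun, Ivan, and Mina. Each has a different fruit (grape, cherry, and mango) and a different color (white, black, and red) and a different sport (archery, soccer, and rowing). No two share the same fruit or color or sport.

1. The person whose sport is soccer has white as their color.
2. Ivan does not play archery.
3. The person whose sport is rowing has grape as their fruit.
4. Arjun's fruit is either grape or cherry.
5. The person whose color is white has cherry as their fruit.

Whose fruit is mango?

Mina

With clues 1–4, Arjun is impossible for the one with fruit mango.
With clues 1–5, Ivan is impossible for the one with fruit mango.
That leaves Mina.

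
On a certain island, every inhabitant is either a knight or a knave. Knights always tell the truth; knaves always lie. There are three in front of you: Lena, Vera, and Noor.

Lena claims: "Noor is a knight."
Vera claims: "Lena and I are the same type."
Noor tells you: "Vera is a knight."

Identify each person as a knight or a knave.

Consider Lena. Suppose Lena is a knave.
Then whichever role Vera has, Vera's statement has the wrong truth value — contradiction.
So Lena is a knight.
Consider Vera. Suppose Vera is a knave.
Then no assignment of the remaining roles makes every statement match its speaker's type — contradiction.
So Vera is a knight.
With that fixed, Noor's statement is true, so Noor is a knight.

Lena: knight, Vera: knight, Noor: knight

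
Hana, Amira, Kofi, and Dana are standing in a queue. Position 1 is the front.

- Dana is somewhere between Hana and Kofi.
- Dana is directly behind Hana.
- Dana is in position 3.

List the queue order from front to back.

From clue 1: Dana is in {2,3}.
From clues 1–2: Hana is in {1,2}.
From clues 1–3: Amira → position 1, Hana → position 2, Dana → position 3, Kofi → position 4.

Amira, Hana, Dana, Kofi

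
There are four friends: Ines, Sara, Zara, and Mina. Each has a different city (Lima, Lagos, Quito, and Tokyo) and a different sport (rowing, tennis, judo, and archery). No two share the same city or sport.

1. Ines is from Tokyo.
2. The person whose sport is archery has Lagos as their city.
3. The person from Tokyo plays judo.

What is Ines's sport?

judo

With clues 1–2, archery is impossible for Ines's sport.
With clues 1–3, rowing and tennis are impossible for Ines's sport.
That leaves judo.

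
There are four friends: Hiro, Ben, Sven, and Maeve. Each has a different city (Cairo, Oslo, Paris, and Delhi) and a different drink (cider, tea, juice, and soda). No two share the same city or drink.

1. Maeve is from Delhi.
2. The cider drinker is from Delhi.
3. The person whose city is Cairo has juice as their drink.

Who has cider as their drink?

Maeve

With clues 1–2, Ben, Hiro, and Sven are impossible for the one with drink cider.
That leaves Maeve.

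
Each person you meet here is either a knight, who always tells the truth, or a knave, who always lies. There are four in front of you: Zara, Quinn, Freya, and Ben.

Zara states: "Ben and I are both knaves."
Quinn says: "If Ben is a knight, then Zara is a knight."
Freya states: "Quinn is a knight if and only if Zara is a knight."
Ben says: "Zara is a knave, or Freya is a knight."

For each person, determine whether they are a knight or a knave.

Consider Zara. Suppose Zara is a knight.
Then Zara's own statement would have to be true, but it can't be — contradiction.
So Zara is a knave.
With that fixed, Ben's statement is true, so Ben is a knight.
With that fixed, Quinn's statement is false, so Quinn is a knave.
With that fixed, Freya's statement is true, so Freya is a knight.

Zara: knave, Quinn: knave, Freya: knight, Ben: knight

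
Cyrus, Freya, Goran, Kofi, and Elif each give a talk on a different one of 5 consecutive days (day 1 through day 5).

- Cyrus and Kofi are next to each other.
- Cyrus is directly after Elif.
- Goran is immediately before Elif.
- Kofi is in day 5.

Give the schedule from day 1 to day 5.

Freya, Goran, Elif, Cyrus, Kofi

From clues 1–2: Cyrus is in {2,3,4}.
From clues 1–3: Cyrus is in {3,4}.
From clues 1–4: Freya → day 1, Goran → day 2, Elif → day 3, Cyrus → day 4, Kofi → day 5.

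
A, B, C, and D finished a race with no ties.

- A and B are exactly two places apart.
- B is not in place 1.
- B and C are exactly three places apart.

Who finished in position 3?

D

With clues 1–2, A is ruled out for place 3.
With clues 1–3, B and C are ruled out for place 3.
So place 3 is D.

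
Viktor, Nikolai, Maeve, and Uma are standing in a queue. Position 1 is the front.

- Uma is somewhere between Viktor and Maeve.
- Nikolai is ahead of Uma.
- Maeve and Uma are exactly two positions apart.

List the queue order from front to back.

From clue 1: Uma is in {2,3}.
From clues 1–2: Uma → position 3.
From clues 1–3: Maeve → position 1, Nikolai → position 2, Viktor → position 4.

Maeve, Nikolai, Uma, Viktor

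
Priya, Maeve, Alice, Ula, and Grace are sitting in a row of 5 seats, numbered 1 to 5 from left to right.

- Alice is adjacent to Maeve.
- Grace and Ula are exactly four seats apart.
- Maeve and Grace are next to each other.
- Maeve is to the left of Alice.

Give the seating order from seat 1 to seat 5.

From clues 1–2: Priya is in {2,4}.
From clues 1–3: Alice → seat 3.
From clues 1–4: Grace → seat 1, Maeve → seat 2, Priya → seat 4, Ula → seat 5.

Grace, Maeve, Alice, Priya, Ula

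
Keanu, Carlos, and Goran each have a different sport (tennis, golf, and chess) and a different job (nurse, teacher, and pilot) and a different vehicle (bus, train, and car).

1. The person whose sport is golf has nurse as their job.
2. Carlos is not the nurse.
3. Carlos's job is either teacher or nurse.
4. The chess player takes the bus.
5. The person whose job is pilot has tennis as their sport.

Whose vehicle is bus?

Carlos

With clues 1–5, Goran and Keanu are impossible for the one with vehicle bus.
That leaves Carlos.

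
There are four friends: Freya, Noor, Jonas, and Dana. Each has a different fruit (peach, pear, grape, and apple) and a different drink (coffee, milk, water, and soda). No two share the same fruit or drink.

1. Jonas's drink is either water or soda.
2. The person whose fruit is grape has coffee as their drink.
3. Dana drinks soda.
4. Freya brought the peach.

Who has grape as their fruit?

With clues 1–2, Jonas is impossible for the one with fruit grape.
With clues 1–3, Dana is impossible for the one with fruit grape.
With clues 1–4, Freya is impossible for the one with fruit grape.
That leaves Noor.

Noor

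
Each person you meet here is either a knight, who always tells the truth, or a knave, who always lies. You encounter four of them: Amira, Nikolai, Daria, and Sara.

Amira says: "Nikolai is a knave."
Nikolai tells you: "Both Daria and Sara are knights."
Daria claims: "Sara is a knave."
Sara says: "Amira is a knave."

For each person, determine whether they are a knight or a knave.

Consider Amira. Suppose Amira is a knave.
Then no assignment of the remaining roles makes every statement match its speaker's type — contradiction.
So Amira is a knight.
With that fixed, Sara's statement is false, so Sara is a knave.
With that fixed, Nikolai's statement is false, so Nikolai is a knave.
With that fixed, Daria's statement is true, so Daria is a knight.

Amira: knight, Nikolai: knave, Daria: knight, Sara: knave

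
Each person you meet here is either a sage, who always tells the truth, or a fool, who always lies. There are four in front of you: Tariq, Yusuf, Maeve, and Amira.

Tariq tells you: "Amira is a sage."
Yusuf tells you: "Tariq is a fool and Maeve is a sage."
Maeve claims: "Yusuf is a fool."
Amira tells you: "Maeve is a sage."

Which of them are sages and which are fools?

Tariq: sage, Yusuf: fool, Maeve: sage, Amira: sage

Consider Tariq. Suppose Tariq is a fool.
Then no assignment of the remaining roles makes every statement match its speaker's type — contradiction.
So Tariq is a sage.
With that fixed, Yusuf's statement is false, so Yusuf is a fool.
With that fixed, Maeve's statement is true, so Maeve is a sage.
With that fixed, Amira's statement is true, so Amira is a sage.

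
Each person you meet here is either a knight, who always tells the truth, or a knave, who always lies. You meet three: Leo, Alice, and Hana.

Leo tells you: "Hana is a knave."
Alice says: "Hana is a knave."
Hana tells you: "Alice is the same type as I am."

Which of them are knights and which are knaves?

Consider Leo. Suppose Leo is a knave.
Then no assignment of the remaining roles makes every statement match its speaker's type — contradiction.
So Leo is a knight.
Consider Alice. Suppose Alice is a knave.
Then whichever role Hana has, Hana's statement has the wrong truth value — contradiction.
So Alice is a knight.
Consider Hana. Suppose Hana is a knight.
Then Leo's statement comes out false, contradicting Leo being a knight.
So Hana is a knave.

Leo: knight, Alice: knight, Hana: knave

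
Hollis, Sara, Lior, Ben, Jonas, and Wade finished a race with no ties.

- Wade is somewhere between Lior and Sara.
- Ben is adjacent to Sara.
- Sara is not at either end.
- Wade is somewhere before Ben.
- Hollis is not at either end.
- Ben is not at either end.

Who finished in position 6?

With clue 1, Wade is ruled out for place 6.
With clues 1–3, Sara is ruled out for place 6.
With clues 1–4, Lior is ruled out for place 6.
With clues 1–5, Hollis is ruled out for place 6.
With clues 1–6, Ben is ruled out for place 6.
So place 6 is Jonas.

Jonas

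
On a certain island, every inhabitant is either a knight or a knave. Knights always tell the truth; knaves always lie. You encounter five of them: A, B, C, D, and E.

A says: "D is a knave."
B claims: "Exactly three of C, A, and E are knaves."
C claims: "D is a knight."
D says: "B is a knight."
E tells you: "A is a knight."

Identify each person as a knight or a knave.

Consider A. Suppose A is a knave.
Then no assignment of the remaining roles makes every statement match its speaker's type — contradiction.
So A is a knight.
With that fixed, B's statement is false, so B is a knave.
With that fixed, D's statement is false, so D is a knave.
With that fixed, E's statement is true, so E is a knight.
With that fixed, C's statement is false, so C is a knave.

A: knight, B: knave, C: knave, D: knave, E: knight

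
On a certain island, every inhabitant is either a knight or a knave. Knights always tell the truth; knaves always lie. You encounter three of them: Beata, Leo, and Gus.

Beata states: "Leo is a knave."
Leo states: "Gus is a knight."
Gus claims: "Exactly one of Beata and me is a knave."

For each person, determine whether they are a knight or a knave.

Consider Beata. Suppose Beata is a knight.
Then whichever role Gus has, Gus's statement has the wrong truth value — contradiction.
So Beata is a knave.
Consider Leo. Suppose Leo is a knave.
Then Beata's statement comes out true, contradicting Beata being a knave.
So Leo is a knight.
Consider Gus. Suppose Gus is a knave.
Then Leo's statement comes out false, contradicting Leo being a knight.
So Gus is a knight.

Beata: knave, Leo: knight, Gus: knight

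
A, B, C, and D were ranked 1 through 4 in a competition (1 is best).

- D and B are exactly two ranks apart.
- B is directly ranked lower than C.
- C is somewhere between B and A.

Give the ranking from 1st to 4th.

From clues 1–2: A is in {1,3,4}.
From clues 1–3: A → rank 1, D → rank 2, C → rank 3, B → rank 4.

A, D, C, B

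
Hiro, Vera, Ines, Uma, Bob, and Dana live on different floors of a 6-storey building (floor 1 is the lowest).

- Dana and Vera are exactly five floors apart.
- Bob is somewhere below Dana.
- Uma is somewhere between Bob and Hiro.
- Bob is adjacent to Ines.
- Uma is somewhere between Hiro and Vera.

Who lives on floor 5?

Hiro

With clue 1, Dana and Vera are ruled out for floor 5.
With clues 1–3, Uma is ruled out for floor 5.
With clues 1–5, Bob and Ines are ruled out for floor 5.
So floor 5 is Hiro.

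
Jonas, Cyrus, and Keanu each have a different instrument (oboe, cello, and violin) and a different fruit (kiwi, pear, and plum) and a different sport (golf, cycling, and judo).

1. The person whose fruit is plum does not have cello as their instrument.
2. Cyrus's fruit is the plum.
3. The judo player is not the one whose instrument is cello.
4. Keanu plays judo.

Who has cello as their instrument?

Jonas

With clues 1–2, Cyrus is impossible for the one with instrument cello.
With clues 1–4, Keanu is impossible for the one with instrument cello.
That leaves Jonas.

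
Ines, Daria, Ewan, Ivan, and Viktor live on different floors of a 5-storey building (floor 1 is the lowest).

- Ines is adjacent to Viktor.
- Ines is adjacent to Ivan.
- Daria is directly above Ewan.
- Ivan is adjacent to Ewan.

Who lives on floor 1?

Viktor

With clues 1–2, Ines is ruled out for floor 1.
With clues 1–3, Daria is ruled out for floor 1.
With clues 1–4, Ewan and Ivan are ruled out for floor 1.
So floor 1 is Viktor.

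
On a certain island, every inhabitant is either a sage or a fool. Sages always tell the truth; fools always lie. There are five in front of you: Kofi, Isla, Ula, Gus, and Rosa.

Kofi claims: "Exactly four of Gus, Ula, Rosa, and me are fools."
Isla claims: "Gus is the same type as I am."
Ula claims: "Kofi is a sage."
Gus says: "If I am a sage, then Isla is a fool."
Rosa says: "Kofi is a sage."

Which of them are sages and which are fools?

Consider Kofi. Suppose Kofi is a sage.
Then Kofi's own statement would have to be true, but it can't be — contradiction.
So Kofi is a fool.
With that fixed, Ula's statement is false, so Ula is a fool.
With that fixed, Rosa's statement is false, so Rosa is a fool.
Consider Isla. Suppose Isla is a sage.
Then whichever role Gus has, Gus's statement has the wrong truth value — contradiction.
So Isla is a fool.
With that fixed, Gus's statement is true, so Gus is a sage.

Kofi: fool, Isla: fool, Ula: fool, Gus: sage, Rosa: fool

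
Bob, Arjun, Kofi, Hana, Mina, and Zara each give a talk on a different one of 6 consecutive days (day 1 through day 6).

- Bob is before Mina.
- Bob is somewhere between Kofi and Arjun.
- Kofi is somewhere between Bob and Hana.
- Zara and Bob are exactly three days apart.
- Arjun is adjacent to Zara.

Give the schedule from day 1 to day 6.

From clue 1: Bob is in {1,2,3,4,5}.
From clues 1–2: Bob is in {2,3,4}.
From clues 1–5: Hana → day 1, Kofi → day 2, Bob → day 3, Mina → day 4, Arjun → day 5, Zara → day 6.

Hana, Kofi, Bob, Mina, Arjun, Zara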